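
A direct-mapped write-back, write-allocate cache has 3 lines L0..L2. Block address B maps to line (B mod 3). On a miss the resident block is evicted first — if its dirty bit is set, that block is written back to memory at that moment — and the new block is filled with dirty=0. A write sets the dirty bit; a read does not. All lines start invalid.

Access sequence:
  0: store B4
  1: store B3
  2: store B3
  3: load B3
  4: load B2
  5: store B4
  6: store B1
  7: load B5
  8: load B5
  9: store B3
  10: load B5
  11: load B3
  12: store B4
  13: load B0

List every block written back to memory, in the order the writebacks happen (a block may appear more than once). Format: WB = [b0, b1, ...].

0: W B4 -> L1 miss  d=D]
1: W B3 -> L0 miss  d=D]
2: W B3 -> L0 hit  d=D]
3: R B3 -> L0 hit  d=D]
4: R B2 -> L2 miss  d=-]
5: W B4 -> L1 hit  d=D]
6: W B1 -> L1 miss wb->B4  d=D]
7: R B5 -> L2 miss  d=-]
8: R B5 -> L2 hit  d=-]
9: W B3 -> L0 hit  d=D]
10: R B5 -> L2 hit  d=-]
11: R B3 -> L0 hit  d=D]
12: W B4 -> L1 miss wb->B1  d=D]
13: R B0 -> L0 miss wb->B3  d=-]

WB = [4, 1, 3]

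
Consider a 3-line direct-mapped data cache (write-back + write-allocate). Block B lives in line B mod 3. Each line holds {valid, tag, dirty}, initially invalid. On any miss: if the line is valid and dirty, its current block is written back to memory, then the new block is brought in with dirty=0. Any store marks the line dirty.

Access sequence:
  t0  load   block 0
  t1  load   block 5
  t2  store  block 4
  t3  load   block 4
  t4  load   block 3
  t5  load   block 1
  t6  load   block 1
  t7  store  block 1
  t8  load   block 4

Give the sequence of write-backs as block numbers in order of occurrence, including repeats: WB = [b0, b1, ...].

WB = [4, 1]

0: R B0 → L0 miss [-]
1: R B5 → L2 miss [-]
2: W B4 → L1 miss [D]
3: R B4 → L1 hit [D]
4: R B3 → L0 miss [-]
5: R B1 → L1 miss wb→B4 [-]
6: R B1 → L1 hit [-]
7: W B1 → L1 hit [D]
8: R B4 → L1 miss wb→B1 [-]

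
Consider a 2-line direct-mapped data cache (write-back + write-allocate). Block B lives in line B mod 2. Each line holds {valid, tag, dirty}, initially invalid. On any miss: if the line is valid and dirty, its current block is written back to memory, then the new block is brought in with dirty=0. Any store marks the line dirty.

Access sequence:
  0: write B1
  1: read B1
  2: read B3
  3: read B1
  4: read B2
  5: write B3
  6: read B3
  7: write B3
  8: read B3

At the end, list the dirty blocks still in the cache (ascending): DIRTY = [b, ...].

0: W B1 -> L1 miss  d=D]
1: R B1 -> L1 hit  d=D]
2: R B3 -> L1 miss wb->B1  d=-]
3: R B1 -> L1 miss  d=-]
4: R B2 -> L0 miss  d=-]
5: W B3 -> L1 miss  d=D]
6: R B3 -> L1 hit  d=D]
7: W B3 -> L1 hit  d=D]
8: R B3 -> L1 hit  d=D]

DIRTY = [3]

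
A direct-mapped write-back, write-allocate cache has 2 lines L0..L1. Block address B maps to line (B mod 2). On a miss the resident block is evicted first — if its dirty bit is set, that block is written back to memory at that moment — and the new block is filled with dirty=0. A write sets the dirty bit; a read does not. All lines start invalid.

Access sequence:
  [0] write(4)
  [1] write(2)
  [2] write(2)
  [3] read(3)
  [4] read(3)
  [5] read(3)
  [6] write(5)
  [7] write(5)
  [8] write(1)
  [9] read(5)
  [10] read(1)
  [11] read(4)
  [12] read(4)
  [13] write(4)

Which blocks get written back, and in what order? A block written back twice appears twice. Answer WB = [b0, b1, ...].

  0 | W B4 → L0 miss [D]
  1 | W B2 → L0 miss wb→B4 [D]
  2 | W B2 → L0 hit [D]
  3 | R B3 → L1 miss [-]
  4 | R B3 → L1 hit [-]
  5 | R B3 → L1 hit [-]
  6 | W B5 → L1 miss [D]
  7 | W B5 → L1 hit [D]
  8 | W B1 → L1 miss wb→B5 [D]
  9 | R B5 → L1 miss wb→B1 [-]
  10 | R B1 → L1 miss [-]
  11 | R B4 → L0 miss wb→B2 [-]
  12 | R B4 → L0 hit [-]
  13 | W B4 → L0 hit [D]

WB = [4, 5, 1, 2]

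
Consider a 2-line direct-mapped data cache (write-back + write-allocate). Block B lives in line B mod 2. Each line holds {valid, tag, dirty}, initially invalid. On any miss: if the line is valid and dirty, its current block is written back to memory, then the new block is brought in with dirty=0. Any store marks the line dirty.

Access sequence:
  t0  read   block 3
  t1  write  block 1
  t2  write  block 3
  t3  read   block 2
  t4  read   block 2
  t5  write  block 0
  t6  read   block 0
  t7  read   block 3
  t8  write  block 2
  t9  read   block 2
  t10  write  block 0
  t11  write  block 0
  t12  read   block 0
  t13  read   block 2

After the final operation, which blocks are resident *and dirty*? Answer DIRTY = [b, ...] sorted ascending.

DIRTY = [3]

0: R B3 -> L1 miss  d=-]
1: W B1 -> L1 miss  d=D]
2: W B3 -> L1 miss wb->B1  d=D]
3: R B2 -> L0 miss  d=-]
4: R B2 -> L0 hit  d=-]
5: W B0 -> L0 miss  d=D]
6: R B0 -> L0 hit  d=D]
7: R B3 -> L1 hit  d=D]
8: W B2 -> L0 miss wb->B0  d=D]
9: R B2 -> L0 hit  d=D]
10: W B0 -> L0 miss wb->B2  d=D]
11: W B0 -> L0 hit  d=D]
12: R B0 -> L0 hit  d=D]
13: R B2 -> L0 miss wb->B0  d=-]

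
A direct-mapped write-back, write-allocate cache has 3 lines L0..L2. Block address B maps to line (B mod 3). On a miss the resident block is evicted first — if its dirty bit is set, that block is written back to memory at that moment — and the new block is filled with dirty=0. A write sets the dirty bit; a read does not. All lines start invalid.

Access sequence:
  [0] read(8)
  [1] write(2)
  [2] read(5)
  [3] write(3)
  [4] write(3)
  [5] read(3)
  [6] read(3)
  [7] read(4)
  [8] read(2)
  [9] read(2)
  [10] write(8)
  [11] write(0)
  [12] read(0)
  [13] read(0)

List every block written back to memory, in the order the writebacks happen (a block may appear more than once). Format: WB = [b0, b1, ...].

WB = [2, 3]

  0 | R B8 → L2 miss [-]
  1 | W B2 → L2 miss [D]
  2 | R B5 → L2 miss wb→B2 [-]
  3 | W B3 → L0 miss [D]
  4 | W B3 → L0 hit [D]
  5 | R B3 → L0 hit [D]
  6 | R B3 → L0 hit [D]
  7 | R B4 → L1 miss [-]
  8 | R B2 → L2 miss [-]
  9 | R B2 → L2 hit [-]
  10 | W B8 → L2 miss [D]
  11 | W B0 → L0 miss wb→B3 [D]
  12 | R B0 → L0 hit [D]
  13 | R B0 → L0 hit [D]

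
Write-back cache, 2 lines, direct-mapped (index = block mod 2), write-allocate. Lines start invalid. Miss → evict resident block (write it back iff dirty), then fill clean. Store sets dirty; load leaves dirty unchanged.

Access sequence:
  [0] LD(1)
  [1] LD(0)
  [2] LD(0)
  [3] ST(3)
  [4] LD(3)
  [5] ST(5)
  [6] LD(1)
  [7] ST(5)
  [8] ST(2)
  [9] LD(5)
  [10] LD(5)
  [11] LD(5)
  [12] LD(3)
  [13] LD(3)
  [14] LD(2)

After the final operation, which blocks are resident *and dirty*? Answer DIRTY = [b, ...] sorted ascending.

DIRTY = [2]

0: R B1 → L1 miss [-]
1: R B0 → L0 miss [-]
2: R B0 → L0 hit [-]
3: W B3 → L1 miss [D]
4: R B3 → L1 hit [D]
5: W B5 → L1 miss wb→B3 [D]
6: R B1 → L1 miss wb→B5 [-]
7: W B5 → L1 miss [D]
8: W B2 → L0 miss [D]
9: R B5 → L1 hit [D]
10: R B5 → L1 hit [D]
11: R B5 → L1 hit [D]
12: R B3 → L1 miss wb→B5 [-]
13: R B3 → L1 hit [-]
14: R B2 → L0 hit [D]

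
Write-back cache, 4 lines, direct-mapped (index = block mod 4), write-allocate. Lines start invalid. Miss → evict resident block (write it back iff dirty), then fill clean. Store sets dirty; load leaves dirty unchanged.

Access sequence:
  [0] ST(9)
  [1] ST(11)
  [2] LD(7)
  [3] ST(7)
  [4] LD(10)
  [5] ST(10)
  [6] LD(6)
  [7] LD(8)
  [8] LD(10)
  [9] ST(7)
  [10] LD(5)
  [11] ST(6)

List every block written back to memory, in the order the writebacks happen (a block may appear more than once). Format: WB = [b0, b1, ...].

WB = [11, 10, 9]

  0 | W B9 → L1 miss [D]
  1 | W B11 → L3 miss [D]
  2 | R B7 → L3 miss wb→B11 [-]
  3 | W B7 → L3 hit [D]
  4 | R B10 → L2 miss [-]
  5 | W B10 → L2 hit [D]
  6 | R B6 → L2 miss wb→B10 [-]
  7 | R B8 → L0 miss [-]
  8 | R B10 → L2 miss [-]
  9 | W B7 → L3 hit [D]
  10 | R B5 → L1 miss wb→B9 [-]
  11 | W B6 → L2 miss [D]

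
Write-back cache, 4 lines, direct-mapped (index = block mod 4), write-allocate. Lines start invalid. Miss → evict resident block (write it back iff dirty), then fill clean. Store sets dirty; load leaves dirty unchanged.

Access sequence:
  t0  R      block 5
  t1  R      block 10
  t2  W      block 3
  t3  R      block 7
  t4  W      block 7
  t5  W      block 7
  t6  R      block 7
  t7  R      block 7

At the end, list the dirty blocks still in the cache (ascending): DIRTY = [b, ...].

DIRTY = [7]

0: R B5 → L1 miss [-]
1: R B10 → L2 miss [-]
2: W B3 → L3 miss [D]
3: R B7 → L3 miss wb→B3 [-]
4: W B7 → L3 hit [D]
5: W B7 → L3 hit [D]
6: R B7 → L3 hit [D]
7: R B7 → L3 hit [D]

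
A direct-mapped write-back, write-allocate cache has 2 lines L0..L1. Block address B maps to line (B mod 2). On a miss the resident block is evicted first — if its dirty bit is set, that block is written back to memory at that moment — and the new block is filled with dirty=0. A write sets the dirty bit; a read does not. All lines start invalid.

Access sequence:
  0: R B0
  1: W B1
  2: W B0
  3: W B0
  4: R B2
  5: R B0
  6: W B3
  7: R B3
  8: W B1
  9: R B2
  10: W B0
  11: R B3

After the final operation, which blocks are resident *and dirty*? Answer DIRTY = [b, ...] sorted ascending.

0: R B0 -> L0 miss  d=-]
1: W B1 -> L1 miss  d=D]
2: W B0 -> L0 hit  d=D]
3: W B0 -> L0 hit  d=D]
4: R B2 -> L0 miss wb->B0  d=-]
5: R B0 -> L0 miss  d=-]
6: W B3 -> L1 miss wb->B1  d=D]
7: R B3 -> L1 hit  d=D]
8: W B1 -> L1 miss wb->B3  d=D]
9: R B2 -> L0 miss  d=-]
10: W B0 -> L0 miss  d=D]
11: R B3 -> L1 miss wb->B1  d=-]

DIRTY = [0]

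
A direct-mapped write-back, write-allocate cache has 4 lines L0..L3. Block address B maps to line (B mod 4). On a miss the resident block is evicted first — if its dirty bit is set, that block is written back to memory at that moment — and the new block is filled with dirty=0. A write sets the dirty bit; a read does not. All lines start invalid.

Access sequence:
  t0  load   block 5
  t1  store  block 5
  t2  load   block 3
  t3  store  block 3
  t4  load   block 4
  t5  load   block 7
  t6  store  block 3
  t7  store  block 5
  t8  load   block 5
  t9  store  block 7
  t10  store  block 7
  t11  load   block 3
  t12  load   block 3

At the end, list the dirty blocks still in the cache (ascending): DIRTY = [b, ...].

DIRTY = [5]

  0 | R B5 → L1 miss [-]
  1 | W B5 → L1 hit [D]
  2 | R B3 → L3 miss [-]
  3 | W B3 → L3 hit [D]
  4 | R B4 → L0 miss [-]
  5 | R B7 → L3 miss wb→B3 [-]
  6 | W B3 → L3 miss [D]
  7 | W B5 → L1 hit [D]
  8 | R B5 → L1 hit [D]
  9 | W B7 → L3 miss wb→B3 [D]
  10 | W B7 → L3 hit [D]
  11 | R B3 → L3 miss wb→B7 [-]
  12 | R B3 → L3 hit [-]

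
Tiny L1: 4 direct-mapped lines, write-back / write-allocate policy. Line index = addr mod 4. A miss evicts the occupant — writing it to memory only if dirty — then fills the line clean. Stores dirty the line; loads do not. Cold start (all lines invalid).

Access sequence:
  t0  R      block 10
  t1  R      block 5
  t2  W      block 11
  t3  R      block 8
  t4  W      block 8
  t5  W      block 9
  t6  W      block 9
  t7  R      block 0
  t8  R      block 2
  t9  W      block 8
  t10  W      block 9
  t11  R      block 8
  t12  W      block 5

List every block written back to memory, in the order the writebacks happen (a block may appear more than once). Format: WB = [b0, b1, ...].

WB = [8, 9]

  0 | R B10 → L2 miss [-]
  1 | R B5 → L1 miss [-]
  2 | W B11 → L3 miss [D]
  3 | R B8 → L0 miss [-]
  4 | W B8 → L0 hit [D]
  5 | W B9 → L1 miss [D]
  6 | W B9 → L1 hit [D]
  7 | R B0 → L0 miss wb→B8 [-]
  8 | R B2 → L2 miss [-]
  9 | W B8 → L0 miss [D]
  10 | W B9 → L1 hit [D]
  11 | R B8 → L0 hit [D]
  12 | W B5 → L1 miss wb→B9 [D]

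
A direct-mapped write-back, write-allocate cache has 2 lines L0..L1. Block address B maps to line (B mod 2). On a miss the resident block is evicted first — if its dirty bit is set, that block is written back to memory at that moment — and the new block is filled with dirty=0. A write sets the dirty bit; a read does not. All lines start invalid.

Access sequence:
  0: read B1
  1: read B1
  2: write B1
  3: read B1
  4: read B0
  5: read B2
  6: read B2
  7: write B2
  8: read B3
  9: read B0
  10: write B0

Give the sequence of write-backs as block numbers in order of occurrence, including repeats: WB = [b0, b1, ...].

  0 | R B1 → L1 miss [-]
  1 | R B1 → L1 hit [-]
  2 | W B1 → L1 hit [D]
  3 | R B1 → L1 hit [D]
  4 | R B0 → L0 miss [-]
  5 | R B2 → L0 miss [-]
  6 | R B2 → L0 hit [-]
  7 | W B2 → L0 hit [D]
  8 | R B3 → L1 miss wb→B1 [-]
  9 | R B0 → L0 miss wb→B2 [-]
  10 | W B0 → L0 hit [D]

WB = [1, 2]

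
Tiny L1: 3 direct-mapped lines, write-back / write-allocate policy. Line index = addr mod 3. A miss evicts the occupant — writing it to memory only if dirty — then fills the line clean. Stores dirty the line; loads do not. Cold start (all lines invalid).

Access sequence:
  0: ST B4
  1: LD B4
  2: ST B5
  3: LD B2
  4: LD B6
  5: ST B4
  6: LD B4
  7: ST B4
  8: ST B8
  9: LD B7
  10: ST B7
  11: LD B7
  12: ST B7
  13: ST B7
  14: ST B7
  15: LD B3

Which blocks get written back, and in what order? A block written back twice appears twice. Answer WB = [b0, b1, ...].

WB = [5, 4]

0: W B4 → L1 miss [D]
1: R B4 → L1 hit [D]
2: W B5 → L2 miss [D]
3: R B2 → L2 miss wb→B5 [-]
4: R B6 → L0 miss [-]
5: W B4 → L1 hit [D]
6: R B4 → L1 hit [D]
7: W B4 → L1 hit [D]
8: W B8 → L2 miss [D]
9: R B7 → L1 miss wb→B4 [-]
10: W B7 → L1 hit [D]
11: R B7 → L1 hit [D]
12: W B7 → L1 hit [D]
13: W B7 → L1 hit [D]
14: W B7 → L1 hit [D]
15: R B3 → L0 miss [-]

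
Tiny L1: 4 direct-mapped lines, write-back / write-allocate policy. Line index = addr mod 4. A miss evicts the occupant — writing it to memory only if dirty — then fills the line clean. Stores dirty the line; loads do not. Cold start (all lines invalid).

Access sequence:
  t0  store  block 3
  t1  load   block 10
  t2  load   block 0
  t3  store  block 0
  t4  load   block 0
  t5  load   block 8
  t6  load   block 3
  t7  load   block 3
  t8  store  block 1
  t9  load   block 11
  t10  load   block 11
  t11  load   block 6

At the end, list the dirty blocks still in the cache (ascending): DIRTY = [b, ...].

DIRTY = [1]

0: W B3 → L3 miss [D]
1: R B10 → L2 miss [-]
2: R B0 → L0 miss [-]
3: W B0 → L0 hit [D]
4: R B0 → L0 hit [D]
5: R B8 → L0 miss wb→B0 [-]
6: R B3 → L3 hit [D]
7: R B3 → L3 hit [D]
8: W B1 → L1 miss [D]
9: R B11 → L3 miss wb→B3 [-]
10: R B11 → L3 hit [-]
11: R B6 → L2 miss [-]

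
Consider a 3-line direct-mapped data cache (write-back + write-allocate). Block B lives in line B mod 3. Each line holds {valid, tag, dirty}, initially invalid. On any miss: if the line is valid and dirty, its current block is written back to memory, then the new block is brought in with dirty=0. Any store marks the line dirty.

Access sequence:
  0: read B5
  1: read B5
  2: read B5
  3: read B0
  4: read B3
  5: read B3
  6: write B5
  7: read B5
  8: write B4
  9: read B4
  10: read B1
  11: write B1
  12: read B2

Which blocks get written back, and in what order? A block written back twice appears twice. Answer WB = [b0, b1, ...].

0: R B5 -> L2 miss  d=-]
1: R B5 -> L2 hit  d=-]
2: R B5 -> L2 hit  d=-]
3: R B0 -> L0 miss  d=-]
4: R B3 -> L0 miss  d=-]
5: R B3 -> L0 hit  d=-]
6: W B5 -> L2 hit  d=D]
7: R B5 -> L2 hit  d=D]
8: W B4 -> L1 miss  d=D]
9: R B4 -> L1 hit  d=D]
10: R B1 -> L1 miss wb->B4  d=-]
11: W B1 -> L1 hit  d=D]
12: R B2 -> L2 miss wb->B5  d=-]

WB = [4, 5]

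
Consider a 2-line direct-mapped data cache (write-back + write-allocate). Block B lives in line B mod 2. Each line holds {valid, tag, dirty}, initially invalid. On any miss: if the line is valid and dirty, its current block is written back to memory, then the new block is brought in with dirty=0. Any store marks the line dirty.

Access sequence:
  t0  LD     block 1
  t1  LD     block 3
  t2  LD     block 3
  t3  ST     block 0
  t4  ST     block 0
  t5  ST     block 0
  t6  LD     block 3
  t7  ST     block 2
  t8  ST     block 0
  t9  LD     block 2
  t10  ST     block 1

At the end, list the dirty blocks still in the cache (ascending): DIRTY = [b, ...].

DIRTY = [1]

  0 | R B1 → L1 miss [-]
  1 | R B3 → L1 miss [-]
  2 | R B3 → L1 hit [-]
  3 | W B0 → L0 miss [D]
  4 | W B0 → L0 hit [D]
  5 | W B0 → L0 hit [D]
  6 | R B3 → L1 hit [-]
  7 | W B2 → L0 miss wb→B0 [D]
  8 | W B0 → L0 miss wb→B2 [D]
  9 | R B2 → L0 miss wb→B0 [-]
  10 | W B1 → L1 miss [D]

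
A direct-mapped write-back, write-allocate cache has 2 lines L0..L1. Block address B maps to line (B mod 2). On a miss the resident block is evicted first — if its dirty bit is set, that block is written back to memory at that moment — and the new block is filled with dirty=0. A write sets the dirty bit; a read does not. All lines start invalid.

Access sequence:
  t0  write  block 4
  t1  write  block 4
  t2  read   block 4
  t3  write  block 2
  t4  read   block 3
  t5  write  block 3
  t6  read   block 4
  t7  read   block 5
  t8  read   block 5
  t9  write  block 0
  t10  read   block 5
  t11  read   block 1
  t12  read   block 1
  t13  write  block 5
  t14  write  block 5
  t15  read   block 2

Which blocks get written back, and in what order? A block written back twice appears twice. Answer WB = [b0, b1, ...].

WB = [4, 2, 3, 0]

  0 | W B4 → L0 miss [D]
  1 | W B4 → L0 hit [D]
  2 | R B4 → L0 hit [D]
  3 | W B2 → L0 miss wb→B4 [D]
  4 | R B3 → L1 miss [-]
  5 | W B3 → L1 hit [D]
  6 | R B4 → L0 miss wb→B2 [-]
  7 | R B5 → L1 miss wb→B3 [-]
  8 | R B5 → L1 hit [-]
  9 | W B0 → L0 miss [D]
  10 | R B5 → L1 hit [-]
  11 | R B1 → L1 miss [-]
  12 | R B1 → L1 hit [-]
  13 | W B5 → L1 miss [D]
  14 | W B5 → L1 hit [D]
  15 | R B2 → L0 miss wb→B0 [-]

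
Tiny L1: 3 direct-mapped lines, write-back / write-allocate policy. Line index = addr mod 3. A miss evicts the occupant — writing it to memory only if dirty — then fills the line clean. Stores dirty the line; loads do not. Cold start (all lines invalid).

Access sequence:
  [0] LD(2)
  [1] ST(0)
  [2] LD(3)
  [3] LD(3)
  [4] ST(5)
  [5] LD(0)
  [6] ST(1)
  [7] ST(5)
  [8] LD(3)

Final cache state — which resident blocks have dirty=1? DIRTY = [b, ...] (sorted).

  0 | R B2 → L2 miss [-]
  1 | W B0 → L0 miss [D]
  2 | R B3 → L0 miss wb→B0 [-]
  3 | R B3 → L0 hit [-]
  4 | W B5 → L2 miss [D]
  5 | R B0 → L0 miss [-]
  6 | W B1 → L1 miss [D]
  7 | W B5 → L2 hit [D]
  8 | R B3 → L0 miss [-]

DIRTY = [1, 5]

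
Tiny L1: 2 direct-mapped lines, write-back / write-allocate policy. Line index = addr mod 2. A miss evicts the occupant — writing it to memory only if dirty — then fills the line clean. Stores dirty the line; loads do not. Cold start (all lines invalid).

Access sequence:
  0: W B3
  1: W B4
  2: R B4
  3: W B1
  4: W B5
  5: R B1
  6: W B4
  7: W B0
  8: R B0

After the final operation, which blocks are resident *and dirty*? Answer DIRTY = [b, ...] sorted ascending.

0: W B3 → L1 miss [D]
1: W B4 → L0 miss [D]
2: R B4 → L0 hit [D]
3: W B1 → L1 miss wb→B3 [D]
4: W B5 → L1 miss wb→B1 [D]
5: R B1 → L1 miss wb→B5 [-]
6: W B4 → L0 hit [D]
7: W B0 → L0 miss wb→B4 [D]
8: R B0 → L0 hit [D]

DIRTY = [0]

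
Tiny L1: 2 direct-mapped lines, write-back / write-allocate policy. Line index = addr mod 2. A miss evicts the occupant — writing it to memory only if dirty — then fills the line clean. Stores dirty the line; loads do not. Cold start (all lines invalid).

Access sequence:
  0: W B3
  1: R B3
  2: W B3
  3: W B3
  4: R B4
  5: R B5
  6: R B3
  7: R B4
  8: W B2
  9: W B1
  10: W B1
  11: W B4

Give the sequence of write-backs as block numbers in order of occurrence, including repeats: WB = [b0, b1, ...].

  0 | W B3 → L1 miss [D]
  1 | R B3 → L1 hit [D]
  2 | W B3 → L1 hit [D]
  3 | W B3 → L1 hit [D]
  4 | R B4 → L0 miss [-]
  5 | R B5 → L1 miss wb→B3 [-]
  6 | R B3 → L1 miss [-]
  7 | R B4 → L0 hit [-]
  8 | W B2 → L0 miss [D]
  9 | W B1 → L1 miss [D]
  10 | W B1 → L1 hit [D]
  11 | W B4 → L0 miss wb→B2 [D]

WB = [3, 2]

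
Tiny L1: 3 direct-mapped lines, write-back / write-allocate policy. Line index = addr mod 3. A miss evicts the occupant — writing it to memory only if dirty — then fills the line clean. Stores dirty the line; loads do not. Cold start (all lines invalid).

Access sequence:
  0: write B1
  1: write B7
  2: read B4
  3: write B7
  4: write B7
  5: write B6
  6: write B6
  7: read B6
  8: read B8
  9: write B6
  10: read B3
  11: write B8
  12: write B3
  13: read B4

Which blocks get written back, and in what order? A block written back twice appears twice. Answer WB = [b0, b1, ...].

0: W B1 -> L1 miss  d=D]
1: W B7 -> L1 miss wb->B1  d=D]
2: R B4 -> L1 miss wb->B7  d=-]
3: W B7 -> L1 miss  d=D]
4: W B7 -> L1 hit  d=D]
5: W B6 -> L0 miss  d=D]
6: W B6 -> L0 hit  d=D]
7: R B6 -> L0 hit  d=D]
8: R B8 -> L2 miss  d=-]
9: W B6 -> L0 hit  d=D]
10: R B3 -> L0 miss wb->B6  d=-]
11: W B8 -> L2 hit  d=D]
12: W B3 -> L0 hit  d=D]
13: R B4 -> L1 miss wb->B7  d=-]

WB = [1, 7, 6, 7]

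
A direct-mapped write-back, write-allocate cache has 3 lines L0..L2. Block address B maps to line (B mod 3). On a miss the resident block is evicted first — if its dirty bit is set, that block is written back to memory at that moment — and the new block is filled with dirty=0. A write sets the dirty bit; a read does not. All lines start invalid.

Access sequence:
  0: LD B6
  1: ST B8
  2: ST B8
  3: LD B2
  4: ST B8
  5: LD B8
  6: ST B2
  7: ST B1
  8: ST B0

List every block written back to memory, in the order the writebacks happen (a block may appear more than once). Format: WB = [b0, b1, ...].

WB = [8, 8]

  0 | R B6 → L0 miss [-]
  1 | W B8 → L2 miss [D]
  2 | W B8 → L2 hit [D]
  3 | R B2 → L2 miss wb→B8 [-]
  4 | W B8 → L2 miss [D]
  5 | R B8 → L2 hit [D]
  6 | W B2 → L2 miss wb→B8 [D]
  7 | W B1 → L1 miss [D]
  8 | W B0 → L0 miss [D]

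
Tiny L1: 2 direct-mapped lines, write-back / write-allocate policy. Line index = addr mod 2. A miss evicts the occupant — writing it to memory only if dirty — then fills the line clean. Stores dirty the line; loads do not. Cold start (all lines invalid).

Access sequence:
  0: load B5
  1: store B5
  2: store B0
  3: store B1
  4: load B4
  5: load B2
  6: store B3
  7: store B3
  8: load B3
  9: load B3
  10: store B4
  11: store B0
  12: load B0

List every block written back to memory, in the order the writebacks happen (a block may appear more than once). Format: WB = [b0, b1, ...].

WB = [5, 0, 1, 4]

  0 | R B5 → L1 miss [-]
  1 | W B5 → L1 hit [D]
  2 | W B0 → L0 miss [D]
  3 | W B1 → L1 miss wb→B5 [D]
  4 | R B4 → L0 miss wb→B0 [-]
  5 | R B2 → L0 miss [-]
  6 | W B3 → L1 miss wb→B1 [D]
  7 | W B3 → L1 hit [D]
  8 | R B3 → L1 hit [D]
  9 | R B3 → L1 hit [D]
  10 | W B4 → L0 miss [D]
  11 | W B0 → L0 miss wb→B4 [D]
  12 | R B0 → L0 hit [D]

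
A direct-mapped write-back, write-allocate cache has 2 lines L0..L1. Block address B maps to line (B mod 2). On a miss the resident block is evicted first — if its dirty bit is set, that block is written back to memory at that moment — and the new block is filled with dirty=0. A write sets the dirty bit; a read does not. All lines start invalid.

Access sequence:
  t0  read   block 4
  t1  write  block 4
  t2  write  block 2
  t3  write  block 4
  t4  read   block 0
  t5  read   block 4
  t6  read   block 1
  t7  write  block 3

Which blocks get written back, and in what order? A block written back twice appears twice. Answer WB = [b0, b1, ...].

0: R B4 → L0 miss [-]
1: W B4 → L0 hit [D]
2: W B2 → L0 miss wb→B4 [D]
3: W B4 → L0 miss wb→B2 [D]
4: R B0 → L0 miss wb→B4 [-]
5: R B4 → L0 miss [-]
6: R B1 → L1 miss [-]
7: W B3 → L1 miss [D]

WB = [4, 2, 4]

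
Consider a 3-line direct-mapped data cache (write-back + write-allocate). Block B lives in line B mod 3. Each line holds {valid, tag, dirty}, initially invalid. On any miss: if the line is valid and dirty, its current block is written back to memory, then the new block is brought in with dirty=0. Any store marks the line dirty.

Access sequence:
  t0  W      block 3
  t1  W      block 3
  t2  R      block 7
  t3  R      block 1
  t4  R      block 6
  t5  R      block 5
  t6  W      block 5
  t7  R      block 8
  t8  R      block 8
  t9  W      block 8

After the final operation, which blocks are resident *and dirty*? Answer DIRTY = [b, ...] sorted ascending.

0: W B3 → L0 miss [D]
1: W B3 → L0 hit [D]
2: R B7 → L1 miss [-]
3: R B1 → L1 miss [-]
4: R B6 → L0 miss wb→B3 [-]
5: R B5 → L2 miss [-]
6: W B5 → L2 hit [D]
7: R B8 → L2 miss wb→B5 [-]
8: R B8 → L2 hit [-]
9: W B8 → L2 hit [D]

DIRTY = [8]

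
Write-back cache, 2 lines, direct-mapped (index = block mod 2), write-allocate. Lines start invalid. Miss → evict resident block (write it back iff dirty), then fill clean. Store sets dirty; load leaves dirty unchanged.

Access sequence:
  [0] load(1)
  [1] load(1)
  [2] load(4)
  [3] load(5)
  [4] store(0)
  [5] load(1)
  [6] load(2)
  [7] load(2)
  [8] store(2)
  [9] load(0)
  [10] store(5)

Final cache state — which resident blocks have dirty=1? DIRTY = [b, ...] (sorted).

DIRTY = [5]

0: R B1 → L1 miss [-]
1: R B1 → L1 hit [-]
2: R B4 → L0 miss [-]
3: R B5 → L1 miss [-]
4: W B0 → L0 miss [D]
5: R B1 → L1 miss [-]
6: R B2 → L0 miss wb→B0 [-]
7: R B2 → L0 hit [-]
8: W B2 → L0 hit [D]
9: R B0 → L0 miss wb→B2 [-]
10: W B5 → L1 miss [D]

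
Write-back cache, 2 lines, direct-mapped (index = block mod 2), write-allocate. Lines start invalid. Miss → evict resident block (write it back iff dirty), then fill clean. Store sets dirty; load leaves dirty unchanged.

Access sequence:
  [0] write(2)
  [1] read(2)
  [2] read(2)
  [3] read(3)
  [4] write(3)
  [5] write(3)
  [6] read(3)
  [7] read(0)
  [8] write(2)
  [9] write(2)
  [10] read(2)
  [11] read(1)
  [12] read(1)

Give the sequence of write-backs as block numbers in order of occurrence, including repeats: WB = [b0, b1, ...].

0: W B2 → L0 miss [D]
1: R B2 → L0 hit [D]
2: R B2 → L0 hit [D]
3: R B3 → L1 miss [-]
4: W B3 → L1 hit [D]
5: W B3 → L1 hit [D]
6: R B3 → L1 hit [D]
7: R B0 → L0 miss wb→B2 [-]
8: W B2 → L0 miss [D]
9: W B2 → L0 hit [D]
10: R B2 → L0 hit [D]
11: R B1 → L1 miss wb→B3 [-]
12: R B1 → L1 hit [-]

WB = [2, 3]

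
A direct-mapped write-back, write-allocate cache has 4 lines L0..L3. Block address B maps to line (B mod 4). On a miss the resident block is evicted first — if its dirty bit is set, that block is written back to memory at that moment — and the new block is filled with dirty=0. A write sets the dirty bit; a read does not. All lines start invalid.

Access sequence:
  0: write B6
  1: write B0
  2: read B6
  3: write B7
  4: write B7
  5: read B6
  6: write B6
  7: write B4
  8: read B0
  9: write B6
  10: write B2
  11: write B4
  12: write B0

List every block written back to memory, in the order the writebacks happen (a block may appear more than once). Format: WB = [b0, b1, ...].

0: W B6 -> L2 miss  d=D]
1: W B0 -> L0 miss  d=D]
2: R B6 -> L2 hit  d=D]
3: W B7 -> L3 miss  d=D]
4: W B7 -> L3 hit  d=D]
5: R B6 -> L2 hit  d=D]
6: W B6 -> L2 hit  d=D]
7: W B4 -> L0 miss wb->B0  d=D]
8: R B0 -> L0 miss wb->B4  d=-]
9: W B6 -> L2 hit  d=D]
10: W B2 -> L2 miss wb->B6  d=D]
11: W B4 -> L0 miss  d=D]
12: W B0 -> L0 miss wb->B4  d=D]

WB = [0, 4, 6, 4]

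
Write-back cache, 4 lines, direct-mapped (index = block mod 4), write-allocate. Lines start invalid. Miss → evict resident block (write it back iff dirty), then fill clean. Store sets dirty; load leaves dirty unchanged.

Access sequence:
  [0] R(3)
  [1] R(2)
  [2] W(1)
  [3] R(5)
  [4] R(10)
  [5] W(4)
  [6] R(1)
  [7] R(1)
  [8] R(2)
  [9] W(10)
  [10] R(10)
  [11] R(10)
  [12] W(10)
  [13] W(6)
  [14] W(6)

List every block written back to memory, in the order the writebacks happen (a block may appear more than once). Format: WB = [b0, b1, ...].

WB = [1, 10]

  0 | R B3 → L3 miss [-]
  1 | R B2 → L2 miss [-]
  2 | W B1 → L1 miss [D]
  3 | R B5 → L1 miss wb→B1 [-]
  4 | R B10 → L2 miss [-]
  5 | W B4 → L0 miss [D]
  6 | R B1 → L1 miss [-]
  7 | R B1 → L1 hit [-]
  8 | R B2 → L2 miss [-]
  9 | W B10 → L2 miss [D]
  10 | R B10 → L2 hit [D]
  11 | R B10 → L2 hit [D]
  12 | W B10 → L2 hit [D]
  13 | W B6 → L2 miss wb→B10 [D]
  14 | W B6 → L2 hit [D]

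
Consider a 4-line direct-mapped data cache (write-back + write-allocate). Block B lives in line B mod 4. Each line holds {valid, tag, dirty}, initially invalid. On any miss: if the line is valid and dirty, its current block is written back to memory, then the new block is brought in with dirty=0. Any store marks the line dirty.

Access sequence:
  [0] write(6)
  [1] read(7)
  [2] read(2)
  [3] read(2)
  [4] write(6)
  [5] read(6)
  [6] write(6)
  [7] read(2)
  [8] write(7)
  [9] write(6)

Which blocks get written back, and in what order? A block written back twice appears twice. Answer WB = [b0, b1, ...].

0: W B6 → L2 miss [D]
1: R B7 → L3 miss [-]
2: R B2 → L2 miss wb→B6 [-]
3: R B2 → L2 hit [-]
4: W B6 → L2 miss [D]
5: R B6 → L2 hit [D]
6: W B6 → L2 hit [D]
7: R B2 → L2 miss wb→B6 [-]
8: W B7 → L3 hit [D]
9: W B6 → L2 miss [D]

WB = [6, 6]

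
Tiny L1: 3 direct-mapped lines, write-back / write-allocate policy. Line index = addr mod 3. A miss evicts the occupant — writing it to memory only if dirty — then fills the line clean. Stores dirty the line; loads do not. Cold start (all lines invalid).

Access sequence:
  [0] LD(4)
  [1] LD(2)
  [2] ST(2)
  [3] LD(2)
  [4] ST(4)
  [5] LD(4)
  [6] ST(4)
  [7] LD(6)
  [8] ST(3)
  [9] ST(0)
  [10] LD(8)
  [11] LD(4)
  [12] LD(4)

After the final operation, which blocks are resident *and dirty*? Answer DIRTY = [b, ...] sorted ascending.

DIRTY = [0, 4]

0: R B4 -> L1 miss  d=-]
1: R B2 -> L2 miss  d=-]
2: W B2 -> L2 hit  d=D]
3: R B2 -> L2 hit  d=D]
4: W B4 -> L1 hit  d=D]
5: R B4 -> L1 hit  d=D]
6: W B4 -> L1 hit  d=D]
7: R B6 -> L0 miss  d=-]
8: W B3 -> L0 miss  d=D]
9: W B0 -> L0 miss wb->B3  d=D]
10: R B8 -> L2 miss wb->B2  d=-]
11: R B4 -> L1 hit  d=D]
12: R B4 -> L1 hit  d=D]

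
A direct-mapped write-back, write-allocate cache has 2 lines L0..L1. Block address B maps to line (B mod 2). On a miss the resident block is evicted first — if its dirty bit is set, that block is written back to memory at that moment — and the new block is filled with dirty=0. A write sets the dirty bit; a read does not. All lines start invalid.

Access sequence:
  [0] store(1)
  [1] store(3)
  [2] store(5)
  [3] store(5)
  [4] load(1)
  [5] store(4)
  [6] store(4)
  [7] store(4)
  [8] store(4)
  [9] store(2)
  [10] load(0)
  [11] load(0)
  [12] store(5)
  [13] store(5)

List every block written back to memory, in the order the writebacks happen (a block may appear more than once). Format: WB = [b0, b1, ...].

WB = [1, 3, 5, 4, 2]

0: W B1 → L1 miss [D]
1: W B3 → L1 miss wb→B1 [D]
2: W B5 → L1 miss wb→B3 [D]
3: W B5 → L1 hit [D]
4: R B1 → L1 miss wb→B5 [-]
5: W B4 → L0 miss [D]
6: W B4 → L0 hit [D]
7: W B4 → L0 hit [D]
8: W B4 → L0 hit [D]
9: W B2 → L0 miss wb→B4 [D]
10: R B0 → L0 miss wb→B2 [-]
11: R B0 → L0 hit [-]
12: W B5 → L1 miss [D]
13: W B5 → L1 hit [D]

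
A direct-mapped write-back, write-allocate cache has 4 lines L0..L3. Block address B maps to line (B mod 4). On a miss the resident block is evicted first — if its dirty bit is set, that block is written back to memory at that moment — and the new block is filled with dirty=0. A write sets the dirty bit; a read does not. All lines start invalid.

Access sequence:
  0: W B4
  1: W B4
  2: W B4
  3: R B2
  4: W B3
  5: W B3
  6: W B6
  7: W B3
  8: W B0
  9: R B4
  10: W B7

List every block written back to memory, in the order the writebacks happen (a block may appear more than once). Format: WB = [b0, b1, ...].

WB = [4, 0, 3]

0: W B4 → L0 miss [D]
1: W B4 → L0 hit [D]
2: W B4 → L0 hit [D]
3: R B2 → L2 miss [-]
4: W B3 → L3 miss [D]
5: W B3 → L3 hit [D]
6: W B6 → L2 miss [D]
7: W B3 → L3 hit [D]
8: W B0 → L0 miss wb→B4 [D]
9: R B4 → L0 miss wb→B0 [-]
10: W B7 → L3 miss wb→B3 [D]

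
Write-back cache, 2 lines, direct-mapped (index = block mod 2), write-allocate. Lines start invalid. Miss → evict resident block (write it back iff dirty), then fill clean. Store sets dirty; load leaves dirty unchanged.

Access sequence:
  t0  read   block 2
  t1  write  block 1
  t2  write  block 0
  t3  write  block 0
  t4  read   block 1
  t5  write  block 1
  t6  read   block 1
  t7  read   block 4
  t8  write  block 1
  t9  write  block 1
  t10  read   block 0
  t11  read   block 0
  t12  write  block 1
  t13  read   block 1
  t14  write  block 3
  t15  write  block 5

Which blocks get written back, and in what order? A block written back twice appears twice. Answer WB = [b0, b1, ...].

0: R B2 → L0 miss [-]
1: W B1 → L1 miss [D]
2: W B0 → L0 miss [D]
3: W B0 → L0 hit [D]
4: R B1 → L1 hit [D]
5: W B1 → L1 hit [D]
6: R B1 → L1 hit [D]
7: R B4 → L0 miss wb→B0 [-]
8: W B1 → L1 hit [D]
9: W B1 → L1 hit [D]
10: R B0 → L0 miss [-]
11: R B0 → L0 hit [-]
12: W B1 → L1 hit [D]
13: R B1 → L1 hit [D]
14: W B3 → L1 miss wb→B1 [D]
15: W B5 → L1 miss wb→B3 [D]

WB = [0, 1, 3]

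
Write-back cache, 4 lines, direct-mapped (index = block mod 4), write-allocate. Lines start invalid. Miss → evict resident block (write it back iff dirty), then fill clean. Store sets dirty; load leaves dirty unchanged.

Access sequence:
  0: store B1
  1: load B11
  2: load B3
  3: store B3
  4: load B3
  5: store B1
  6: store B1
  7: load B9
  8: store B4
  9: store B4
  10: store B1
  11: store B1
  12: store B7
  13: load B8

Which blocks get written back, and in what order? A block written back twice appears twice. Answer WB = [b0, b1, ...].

WB = [1, 3, 4]

0: W B1 -> L1 miss  d=D]
1: R B11 -> L3 miss  d=-]
2: R B3 -> L3 miss  d=-]
3: W B3 -> L3 hit  d=D]
4: R B3 -> L3 hit  d=D]
5: W B1 -> L1 hit  d=D]
6: W B1 -> L1 hit  d=D]
7: R B9 -> L1 miss wb->B1  d=-]
8: W B4 -> L0 miss  d=D]
9: W B4 -> L0 hit  d=D]
10: W B1 -> L1 miss  d=D]
11: W B1 -> L1 hit  d=D]
12: W B7 -> L3 miss wb->B3  d=D]
13: R B8 -> L0 miss wb->B4  d=-]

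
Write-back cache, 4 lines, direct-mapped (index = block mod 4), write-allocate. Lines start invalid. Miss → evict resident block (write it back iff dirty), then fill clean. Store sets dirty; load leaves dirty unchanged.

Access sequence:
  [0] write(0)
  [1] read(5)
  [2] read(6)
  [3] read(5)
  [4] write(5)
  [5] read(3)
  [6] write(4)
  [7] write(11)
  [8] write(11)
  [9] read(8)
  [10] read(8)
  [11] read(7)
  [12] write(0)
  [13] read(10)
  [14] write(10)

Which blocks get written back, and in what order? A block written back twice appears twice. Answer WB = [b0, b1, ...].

0: W B0 → L0 miss [D]
1: R B5 → L1 miss [-]
2: R B6 → L2 miss [-]
3: R B5 → L1 hit [-]
4: W B5 → L1 hit [D]
5: R B3 → L3 miss [-]
6: W B4 → L0 miss wb→B0 [D]
7: W B11 → L3 miss [D]
8: W B11 → L3 hit [D]
9: R B8 → L0 miss wb→B4 [-]
10: R B8 → L0 hit [-]
11: R B7 → L3 miss wb→B11 [-]
12: W B0 → L0 miss [D]
13: R B10 → L2 miss [-]
14: W B10 → L2 hit [D]

WB = [0, 4, 11]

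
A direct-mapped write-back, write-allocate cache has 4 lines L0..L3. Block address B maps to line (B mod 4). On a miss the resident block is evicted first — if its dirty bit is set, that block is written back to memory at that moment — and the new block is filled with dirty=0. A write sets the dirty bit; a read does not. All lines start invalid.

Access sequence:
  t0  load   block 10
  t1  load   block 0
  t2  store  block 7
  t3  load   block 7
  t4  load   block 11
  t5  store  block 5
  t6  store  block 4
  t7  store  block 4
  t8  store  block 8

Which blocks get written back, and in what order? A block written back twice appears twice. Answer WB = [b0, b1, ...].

WB = [7, 4]

0: R B10 → L2 miss [-]
1: R B0 → L0 miss [-]
2: W B7 → L3 miss [D]
3: R B7 → L3 hit [D]
4: R B11 → L3 miss wb→B7 [-]
5: W B5 → L1 miss [D]
6: W B4 → L0 miss [D]
7: W B4 → L0 hit [D]
8: W B8 → L0 miss wb→B4 [D]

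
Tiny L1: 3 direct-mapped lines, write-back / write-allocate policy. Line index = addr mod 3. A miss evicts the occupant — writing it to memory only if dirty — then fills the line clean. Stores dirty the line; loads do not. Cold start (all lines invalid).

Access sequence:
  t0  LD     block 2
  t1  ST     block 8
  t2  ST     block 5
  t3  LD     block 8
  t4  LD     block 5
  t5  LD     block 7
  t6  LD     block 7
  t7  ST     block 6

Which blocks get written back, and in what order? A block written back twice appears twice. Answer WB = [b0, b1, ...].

0: R B2 → L2 miss [-]
1: W B8 → L2 miss [D]
2: W B5 → L2 miss wb→B8 [D]
3: R B8 → L2 miss wb→B5 [-]
4: R B5 → L2 miss [-]
5: R B7 → L1 miss [-]
6: R B7 → L1 hit [-]
7: W B6 → L0 miss [D]

WB = [8, 5]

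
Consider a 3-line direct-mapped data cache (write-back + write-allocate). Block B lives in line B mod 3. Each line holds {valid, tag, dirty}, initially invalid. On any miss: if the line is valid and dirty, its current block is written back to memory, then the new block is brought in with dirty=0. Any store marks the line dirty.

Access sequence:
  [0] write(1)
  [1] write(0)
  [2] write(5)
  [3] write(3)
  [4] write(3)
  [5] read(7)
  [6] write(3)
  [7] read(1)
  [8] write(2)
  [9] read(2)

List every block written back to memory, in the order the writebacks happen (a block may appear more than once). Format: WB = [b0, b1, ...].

WB = [0, 1, 5]

  0 | W B1 → L1 miss [D]
  1 | W B0 → L0 miss [D]
  2 | W B5 → L2 miss [D]
  3 | W B3 → L0 miss wb→B0 [D]
  4 | W B3 → L0 hit [D]
  5 | R B7 → L1 miss wb→B1 [-]
  6 | W B3 → L0 hit [D]
  7 | R B1 → L1 miss [-]
  8 | W B2 → L2 miss wb→B5 [D]
  9 | R B2 → L2 hit [D]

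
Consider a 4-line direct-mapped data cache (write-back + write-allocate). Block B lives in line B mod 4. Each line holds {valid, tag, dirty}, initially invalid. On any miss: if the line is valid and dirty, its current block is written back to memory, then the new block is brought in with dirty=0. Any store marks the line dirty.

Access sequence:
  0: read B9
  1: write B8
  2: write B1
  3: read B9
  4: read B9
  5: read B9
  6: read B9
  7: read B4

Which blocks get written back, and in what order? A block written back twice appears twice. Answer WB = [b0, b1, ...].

WB = [1, 8]

0: R B9 -> L1 miss  d=-]
1: W B8 -> L0 miss  d=D]
2: W B1 -> L1 miss  d=D]
3: R B9 -> L1 miss wb->B1  d=-]
4: R B9 -> L1 hit  d=-]
5: R B9 -> L1 hit  d=-]
6: R B9 -> L1 hit  d=-]
7: R B4 -> L0 miss wb->B8  d=-]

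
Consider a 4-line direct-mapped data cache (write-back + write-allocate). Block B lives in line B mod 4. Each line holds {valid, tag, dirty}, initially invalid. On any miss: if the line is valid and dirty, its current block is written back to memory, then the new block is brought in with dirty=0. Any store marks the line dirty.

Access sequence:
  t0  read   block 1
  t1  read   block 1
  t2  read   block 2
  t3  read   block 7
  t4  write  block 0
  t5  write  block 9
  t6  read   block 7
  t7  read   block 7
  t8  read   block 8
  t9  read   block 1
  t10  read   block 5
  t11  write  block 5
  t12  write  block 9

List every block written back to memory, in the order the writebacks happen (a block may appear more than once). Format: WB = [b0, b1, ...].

WB = [0, 9, 5]

0: R B1 → L1 miss [-]
1: R B1 → L1 hit [-]
2: R B2 → L2 miss [-]
3: R B7 → L3 miss [-]
4: W B0 → L0 miss [D]
5: W B9 → L1 miss [D]
6: R B7 → L3 hit [-]
7: R B7 → L3 hit [-]
8: R B8 → L0 miss wb→B0 [-]
9: R B1 → L1 miss wb→B9 [-]
10: R B5 → L1 miss [-]
11: W B5 → L1 hit [D]
12: W B9 → L1 miss wb→B5 [D]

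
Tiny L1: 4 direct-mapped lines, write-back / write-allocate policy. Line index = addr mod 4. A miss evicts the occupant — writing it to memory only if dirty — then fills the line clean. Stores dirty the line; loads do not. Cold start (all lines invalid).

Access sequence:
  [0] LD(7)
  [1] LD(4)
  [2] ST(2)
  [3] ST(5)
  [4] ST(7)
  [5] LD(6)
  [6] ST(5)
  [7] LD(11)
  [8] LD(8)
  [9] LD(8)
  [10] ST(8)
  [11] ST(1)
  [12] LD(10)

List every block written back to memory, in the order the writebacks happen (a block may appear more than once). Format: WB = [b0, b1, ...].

WB = [2, 7, 5]

0: R B7 -> L3 miss  d=-]
1: R B4 -> L0 miss  d=-]
2: W B2 -> L2 miss  d=D]
3: W B5 -> L1 miss  d=D]
4: W B7 -> L3 hit  d=D]
5: R B6 -> L2 miss wb->B2  d=-]
6: W B5 -> L1 hit  d=D]
7: R B11 -> L3 miss wb->B7  d=-]
8: R B8 -> L0 miss  d=-]
9: R B8 -> L0 hit  d=-]
10: W B8 -> L0 hit  d=D]
11: W B1 -> L1 miss wb->B5  d=D]
12: R B10 -> L2 miss  d=-]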